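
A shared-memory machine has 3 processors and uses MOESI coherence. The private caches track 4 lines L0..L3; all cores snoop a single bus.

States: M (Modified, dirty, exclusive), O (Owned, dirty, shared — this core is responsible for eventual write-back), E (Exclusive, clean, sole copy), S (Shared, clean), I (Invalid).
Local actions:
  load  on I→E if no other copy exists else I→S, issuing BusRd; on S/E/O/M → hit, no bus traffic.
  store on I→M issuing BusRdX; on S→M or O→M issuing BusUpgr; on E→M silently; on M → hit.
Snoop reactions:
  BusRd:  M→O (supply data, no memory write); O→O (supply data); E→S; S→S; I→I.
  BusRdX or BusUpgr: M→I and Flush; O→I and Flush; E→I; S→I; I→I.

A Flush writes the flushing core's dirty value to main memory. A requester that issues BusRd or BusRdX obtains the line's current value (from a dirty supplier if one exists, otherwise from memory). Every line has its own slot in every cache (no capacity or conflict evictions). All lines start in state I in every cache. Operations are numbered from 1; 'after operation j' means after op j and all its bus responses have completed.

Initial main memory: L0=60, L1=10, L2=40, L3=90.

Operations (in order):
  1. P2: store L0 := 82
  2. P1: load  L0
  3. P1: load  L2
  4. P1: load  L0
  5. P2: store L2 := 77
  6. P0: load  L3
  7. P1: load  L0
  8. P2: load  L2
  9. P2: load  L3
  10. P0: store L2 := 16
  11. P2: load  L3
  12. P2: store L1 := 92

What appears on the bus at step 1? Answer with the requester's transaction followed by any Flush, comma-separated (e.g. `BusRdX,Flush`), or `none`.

bus = BusRdX

[1] P2: store L0 := 82 | P0:I, P1:I, P2:M(82) | bus: BusRdX
[2] P1: load  L0 | P0:I, P1:S(82), P2:O(82) | bus: BusRd
[3] P1: load  L2 | P0:I, P1:E(40), P2:I | bus: BusRd
[4] P1: load  L0 | P0:I, P1:S(82), P2:O(82) | bus: none
[5] P2: store L2 := 77 | P0:I, P1:I, P2:M(77) | bus: BusRdX
[6] P0: load  L3 | P0:E(90), P1:I, P2:I | bus: BusRd
[7] P1: load  L0 | P0:I, P1:S(82), P2:O(82) | bus: none
[8] P2: load  L2 | P0:I, P1:I, P2:M(77) | bus: none
[9] P2: load  L3 | P0:S(90), P1:I, P2:S(90) | bus: BusRd
[10] P0: store L2 := 16 | P0:M(16), P1:I, P2:I | bus: BusRdX,Flush
[11] P2: load  L3 | P0:S(90), P1:I, P2:S(90) | bus: none
[12] P2: store L1 := 92 | P0:I, P1:I, P2:M(92) | bus: BusRdX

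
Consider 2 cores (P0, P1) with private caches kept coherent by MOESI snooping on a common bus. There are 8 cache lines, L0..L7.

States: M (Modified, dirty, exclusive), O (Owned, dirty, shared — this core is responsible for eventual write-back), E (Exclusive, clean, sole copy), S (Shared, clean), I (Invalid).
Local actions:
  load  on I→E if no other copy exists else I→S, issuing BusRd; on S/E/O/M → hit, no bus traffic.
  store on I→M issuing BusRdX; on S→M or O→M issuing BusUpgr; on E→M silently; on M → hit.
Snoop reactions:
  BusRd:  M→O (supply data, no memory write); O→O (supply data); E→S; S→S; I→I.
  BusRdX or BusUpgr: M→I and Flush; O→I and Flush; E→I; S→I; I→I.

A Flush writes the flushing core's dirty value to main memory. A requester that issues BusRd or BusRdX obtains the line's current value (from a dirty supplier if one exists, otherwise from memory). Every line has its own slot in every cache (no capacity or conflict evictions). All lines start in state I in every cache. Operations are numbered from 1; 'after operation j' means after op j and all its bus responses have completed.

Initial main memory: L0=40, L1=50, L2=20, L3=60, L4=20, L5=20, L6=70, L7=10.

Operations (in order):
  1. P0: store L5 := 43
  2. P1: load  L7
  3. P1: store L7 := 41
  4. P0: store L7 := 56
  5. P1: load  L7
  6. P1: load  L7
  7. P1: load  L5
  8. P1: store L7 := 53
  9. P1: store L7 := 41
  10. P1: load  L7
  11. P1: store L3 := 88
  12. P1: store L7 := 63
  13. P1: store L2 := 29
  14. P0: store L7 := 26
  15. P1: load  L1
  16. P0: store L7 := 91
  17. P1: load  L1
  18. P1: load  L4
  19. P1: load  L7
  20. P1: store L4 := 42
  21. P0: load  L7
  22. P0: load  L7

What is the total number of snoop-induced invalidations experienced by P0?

invalidations = 1

1. P0: store L5 := 43  bus=[BusRdX]  L5: P0=M P1=I  mem[L5]=20
2. P1: load  L7  bus=[BusRd]  L7: P0=I P1=E  mem[L7]=10
3. P1: store L7 := 41  bus=[-]  L7: P0=I P1=M  mem[L7]=10
4. P0: store L7 := 56  bus=[BusRdX,Flush]  L7: P0=M P1=I  mem[L7]=41
5. P1: load  L7  bus=[BusRd]  L7: P0=O P1=S  mem[L7]=41
6. P1: load  L7  bus=[-]  L7: P0=O P1=S  mem[L7]=41
7. P1: load  L5  bus=[BusRd]  L5: P0=O P1=S  mem[L5]=20
8. P1: store L7 := 53  bus=[BusUpgr,Flush]  L7: P0=I P1=M  mem[L7]=56
9. P1: store L7 := 41  bus=[-]  L7: P0=I P1=M  mem[L7]=56
10. P1: load  L7  bus=[-]  L7: P0=I P1=M  mem[L7]=56
11. P1: store L3 := 88  bus=[BusRdX]  L3: P0=I P1=M  mem[L3]=60
12. P1: store L7 := 63  bus=[-]  L7: P0=I P1=M  mem[L7]=56
13. P1: store L2 := 29  bus=[BusRdX]  L2: P0=I P1=M  mem[L2]=20
14. P0: store L7 := 26  bus=[BusRdX,Flush]  L7: P0=M P1=I  mem[L7]=63
15. P1: load  L1  bus=[BusRd]  L1: P0=I P1=E  mem[L1]=50
16. P0: store L7 := 91  bus=[-]  L7: P0=M P1=I  mem[L7]=63
17. P1: load  L1  bus=[-]  L1: P0=I P1=E  mem[L1]=50
18. P1: load  L4  bus=[BusRd]  L4: P0=I P1=E  mem[L4]=20
19. P1: load  L7  bus=[BusRd]  L7: P0=O P1=S  mem[L7]=63
20. P1: store L4 := 42  bus=[-]  L4: P0=I P1=M  mem[L4]=20
21. P0: load  L7  bus=[-]  L7: P0=O P1=S  mem[L7]=63
22. P0: load  L7  bus=[-]  L7: P0=O P1=S  mem[L7]=63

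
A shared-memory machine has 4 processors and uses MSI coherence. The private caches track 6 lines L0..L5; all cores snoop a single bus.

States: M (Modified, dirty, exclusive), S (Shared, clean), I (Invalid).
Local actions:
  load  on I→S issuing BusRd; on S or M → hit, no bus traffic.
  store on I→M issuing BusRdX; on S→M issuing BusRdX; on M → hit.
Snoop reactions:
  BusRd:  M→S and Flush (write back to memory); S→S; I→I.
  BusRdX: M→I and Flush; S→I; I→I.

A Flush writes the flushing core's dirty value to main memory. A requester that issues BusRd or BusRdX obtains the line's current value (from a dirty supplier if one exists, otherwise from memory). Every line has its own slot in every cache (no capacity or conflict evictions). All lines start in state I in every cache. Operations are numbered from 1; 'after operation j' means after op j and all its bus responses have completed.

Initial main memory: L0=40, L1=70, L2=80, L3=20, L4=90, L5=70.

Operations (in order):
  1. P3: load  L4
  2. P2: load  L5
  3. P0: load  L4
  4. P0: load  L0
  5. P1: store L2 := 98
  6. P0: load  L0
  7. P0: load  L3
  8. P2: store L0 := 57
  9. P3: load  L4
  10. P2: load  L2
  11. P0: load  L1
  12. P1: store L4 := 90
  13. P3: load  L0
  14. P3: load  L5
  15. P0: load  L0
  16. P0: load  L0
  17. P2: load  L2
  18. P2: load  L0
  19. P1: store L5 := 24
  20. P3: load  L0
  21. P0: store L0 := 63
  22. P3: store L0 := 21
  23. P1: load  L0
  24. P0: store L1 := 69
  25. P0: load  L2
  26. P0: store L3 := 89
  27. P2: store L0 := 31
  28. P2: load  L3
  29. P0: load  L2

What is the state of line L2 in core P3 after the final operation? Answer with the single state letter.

state = I

[1] P3: load  L4 | P0:I, P1:I, P2:I, P3:S(90) | bus: BusRd
[2] P2: load  L5 | P0:I, P1:I, P2:S(70), P3:I | bus: BusRd
[3] P0: load  L4 | P0:S(90), P1:I, P2:I, P3:S(90) | bus: BusRd
[4] P0: load  L0 | P0:S(40), P1:I, P2:I, P3:I | bus: BusRd
[5] P1: store L2 := 98 | P0:I, P1:M(98), P2:I, P3:I | bus: BusRdX
[6] P0: load  L0 | P0:S(40), P1:I, P2:I, P3:I | bus: none
[7] P0: load  L3 | P0:S(20), P1:I, P2:I, P3:I | bus: BusRd
[8] P2: store L0 := 57 | P0:I, P1:I, P2:M(57), P3:I | bus: BusRdX
[9] P3: load  L4 | P0:S(90), P1:I, P2:I, P3:S(90) | bus: none
[10] P2: load  L2 | P0:I, P1:S(98), P2:S(98), P3:I | bus: BusRd,Flush
[11] P0: load  L1 | P0:S(70), P1:I, P2:I, P3:I | bus: BusRd
[12] P1: store L4 := 90 | P0:I, P1:M(90), P2:I, P3:I | bus: BusRdX
[13] P3: load  L0 | P0:I, P1:I, P2:S(57), P3:S(57) | bus: BusRd,Flush
[14] P3: load  L5 | P0:I, P1:I, P2:S(70), P3:S(70) | bus: BusRd
[15] P0: load  L0 | P0:S(57), P1:I, P2:S(57), P3:S(57) | bus: BusRd
[16] P0: load  L0 | P0:S(57), P1:I, P2:S(57), P3:S(57) | bus: none
[17] P2: load  L2 | P0:I, P1:S(98), P2:S(98), P3:I | bus: none
[18] P2: load  L0 | P0:S(57), P1:I, P2:S(57), P3:S(57) | bus: none
[19] P1: store L5 := 24 | P0:I, P1:M(24), P2:I, P3:I | bus: BusRdX
[20] P3: load  L0 | P0:S(57), P1:I, P2:S(57), P3:S(57) | bus: none
[21] P0: store L0 := 63 | P0:M(63), P1:I, P2:I, P3:I | bus: BusRdX
[22] P3: store L0 := 21 | P0:I, P1:I, P2:I, P3:M(21) | bus: BusRdX,Flush
[23] P1: load  L0 | P0:I, P1:S(21), P2:I, P3:S(21) | bus: BusRd,Flush
[24] P0: store L1 := 69 | P0:M(69), P1:I, P2:I, P3:I | bus: BusRdX
[25] P0: load  L2 | P0:S(98), P1:S(98), P2:S(98), P3:I | bus: BusRd
[26] P0: store L3 := 89 | P0:M(89), P1:I, P2:I, P3:I | bus: BusRdX
[27] P2: store L0 := 31 | P0:I, P1:I, P2:M(31), P3:I | bus: BusRdX
[28] P2: load  L3 | P0:S(89), P1:I, P2:S(89), P3:I | bus: BusRd,Flush
[29] P0: load  L2 | P0:S(98), P1:S(98), P2:S(98), P3:I | bus: none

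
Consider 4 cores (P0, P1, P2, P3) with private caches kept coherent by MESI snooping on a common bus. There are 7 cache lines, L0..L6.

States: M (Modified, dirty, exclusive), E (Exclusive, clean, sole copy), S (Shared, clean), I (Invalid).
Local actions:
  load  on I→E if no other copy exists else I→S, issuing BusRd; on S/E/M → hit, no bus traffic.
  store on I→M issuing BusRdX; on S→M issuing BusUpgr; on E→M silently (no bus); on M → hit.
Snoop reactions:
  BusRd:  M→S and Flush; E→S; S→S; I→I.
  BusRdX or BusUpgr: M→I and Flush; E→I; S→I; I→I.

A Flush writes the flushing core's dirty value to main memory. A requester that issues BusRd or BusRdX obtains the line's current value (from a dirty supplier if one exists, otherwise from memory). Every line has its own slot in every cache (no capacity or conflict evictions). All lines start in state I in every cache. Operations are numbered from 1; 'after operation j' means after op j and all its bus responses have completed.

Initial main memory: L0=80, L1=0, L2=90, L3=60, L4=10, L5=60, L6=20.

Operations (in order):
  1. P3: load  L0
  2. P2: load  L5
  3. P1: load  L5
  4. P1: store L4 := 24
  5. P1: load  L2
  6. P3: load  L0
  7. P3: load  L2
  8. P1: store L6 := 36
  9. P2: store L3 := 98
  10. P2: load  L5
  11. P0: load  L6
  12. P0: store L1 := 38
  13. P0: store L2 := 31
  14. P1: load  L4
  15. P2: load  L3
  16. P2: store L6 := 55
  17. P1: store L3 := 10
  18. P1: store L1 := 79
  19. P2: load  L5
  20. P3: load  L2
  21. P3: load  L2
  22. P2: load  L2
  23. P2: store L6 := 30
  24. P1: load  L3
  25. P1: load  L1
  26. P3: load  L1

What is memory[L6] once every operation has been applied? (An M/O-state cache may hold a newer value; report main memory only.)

memory[L6] = 36

  op1 P3: load  L0 → I/I/I/E on L0; bus BusRd; mem=80
  op2 P2: load  L5 → I/I/E/I on L5; bus BusRd; mem=60
  op3 P1: load  L5 → I/S/S/I on L5; bus BusRd; mem=60
  op4 P1: store L4 := 24 → I/M/I/I on L4; bus BusRdX; mem=10
  op5 P1: load  L2 → I/E/I/I on L2; bus BusRd; mem=90
  op6 P3: load  L0 → I/I/I/E on L0; bus (none); mem=80
  op7 P3: load  L2 → I/S/I/S on L2; bus BusRd; mem=90
  op8 P1: store L6 := 36 → I/M/I/I on L6; bus BusRdX; mem=20
  op9 P2: store L3 := 98 → I/I/M/I on L3; bus BusRdX; mem=60
  op10 P2: load  L5 → I/S/S/I on L5; bus (none); mem=60
  op11 P0: load  L6 → S/S/I/I on L6; bus BusRd Flush; mem=36
  op12 P0: store L1 := 38 → M/I/I/I on L1; bus BusRdX; mem=0
  op13 P0: store L2 := 31 → M/I/I/I on L2; bus BusRdX; mem=90
  op14 P1: load  L4 → I/M/I/I on L4; bus (none); mem=10
  op15 P2: load  L3 → I/I/M/I on L3; bus (none); mem=60
  op16 P2: store L6 := 55 → I/I/M/I on L6; bus BusRdX; mem=36
  op17 P1: store L3 := 10 → I/M/I/I on L3; bus BusRdX Flush; mem=98
  op18 P1: store L1 := 79 → I/M/I/I on L1; bus BusRdX Flush; mem=38
  op19 P2: load  L5 → I/S/S/I on L5; bus (none); mem=60
  op20 P3: load  L2 → S/I/I/S on L2; bus BusRd Flush; mem=31
  op21 P3: load  L2 → S/I/I/S on L2; bus (none); mem=31
  op22 P2: load  L2 → S/I/S/S on L2; bus BusRd; mem=31
  op23 P2: store L6 := 30 → I/I/M/I on L6; bus (none); mem=36
  op24 P1: load  L3 → I/M/I/I on L3; bus (none); mem=98
  op25 P1: load  L1 → I/M/I/I on L1; bus (none); mem=38
  op26 P3: load  L1 → I/S/I/S on L1; bus BusRd Flush; mem=79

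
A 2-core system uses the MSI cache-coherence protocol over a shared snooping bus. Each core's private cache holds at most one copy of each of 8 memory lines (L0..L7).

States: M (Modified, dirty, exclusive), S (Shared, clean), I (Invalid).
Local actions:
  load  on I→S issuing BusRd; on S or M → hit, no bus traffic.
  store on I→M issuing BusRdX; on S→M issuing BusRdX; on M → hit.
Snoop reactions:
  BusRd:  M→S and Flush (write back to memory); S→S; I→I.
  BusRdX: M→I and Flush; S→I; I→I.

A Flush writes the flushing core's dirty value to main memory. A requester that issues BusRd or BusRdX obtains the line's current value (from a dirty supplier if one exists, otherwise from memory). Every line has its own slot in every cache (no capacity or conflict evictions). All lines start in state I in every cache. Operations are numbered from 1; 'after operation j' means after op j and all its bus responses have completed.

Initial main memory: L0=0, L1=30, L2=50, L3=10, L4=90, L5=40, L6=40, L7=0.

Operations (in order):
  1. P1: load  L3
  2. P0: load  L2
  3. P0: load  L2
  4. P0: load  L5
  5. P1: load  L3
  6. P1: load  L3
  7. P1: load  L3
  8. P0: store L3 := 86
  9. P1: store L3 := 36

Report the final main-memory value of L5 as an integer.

  op1 P1: load  L3 → I/S on L3; bus BusRd; mem=10
  op2 P0: load  L2 → S/I on L2; bus BusRd; mem=50
  op3 P0: load  L2 → S/I on L2; bus (none); mem=50
  op4 P0: load  L5 → S/I on L5; bus BusRd; mem=40
  op5 P1: load  L3 → I/S on L3; bus (none); mem=10
  op6 P1: load  L3 → I/S on L3; bus (none); mem=10
  op7 P1: load  L3 → I/S on L3; bus (none); mem=10
  op8 P0: store L3 := 86 → M/I on L3; bus BusRdX; mem=10
  op9 P1: store L3 := 36 → I/M on L3; bus BusRdX Flush; mem=86

memory[L5] = 40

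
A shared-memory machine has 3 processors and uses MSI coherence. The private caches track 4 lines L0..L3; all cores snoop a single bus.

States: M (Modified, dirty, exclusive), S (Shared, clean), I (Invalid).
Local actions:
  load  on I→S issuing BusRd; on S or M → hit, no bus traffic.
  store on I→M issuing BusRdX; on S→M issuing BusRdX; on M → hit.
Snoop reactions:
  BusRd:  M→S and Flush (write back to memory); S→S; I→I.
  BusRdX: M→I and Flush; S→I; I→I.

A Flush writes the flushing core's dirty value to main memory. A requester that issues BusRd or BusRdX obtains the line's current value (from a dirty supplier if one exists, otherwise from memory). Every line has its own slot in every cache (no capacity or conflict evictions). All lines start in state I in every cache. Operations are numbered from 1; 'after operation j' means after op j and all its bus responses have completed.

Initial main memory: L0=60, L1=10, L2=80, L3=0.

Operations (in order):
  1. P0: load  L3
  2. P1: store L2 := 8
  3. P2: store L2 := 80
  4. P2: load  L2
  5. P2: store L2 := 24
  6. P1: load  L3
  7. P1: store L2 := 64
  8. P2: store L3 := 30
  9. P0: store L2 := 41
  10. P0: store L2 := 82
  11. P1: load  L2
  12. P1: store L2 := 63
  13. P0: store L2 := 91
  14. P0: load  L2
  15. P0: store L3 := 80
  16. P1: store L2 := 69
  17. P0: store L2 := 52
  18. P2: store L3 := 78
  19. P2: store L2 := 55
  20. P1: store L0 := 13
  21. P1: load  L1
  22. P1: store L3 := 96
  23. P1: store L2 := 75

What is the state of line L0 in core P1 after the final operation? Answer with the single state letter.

state = M

  op1 P0: load  L3 → S/I/I on L3; bus BusRd; mem=0
  op2 P1: store L2 := 8 → I/M/I on L2; bus BusRdX; mem=80
  op3 P2: store L2 := 80 → I/I/M on L2; bus BusRdX Flush; mem=8
  op4 P2: load  L2 → I/I/M on L2; bus (none); mem=8
  op5 P2: store L2 := 24 → I/I/M on L2; bus (none); mem=8
  op6 P1: load  L3 → S/S/I on L3; bus BusRd; mem=0
  op7 P1: store L2 := 64 → I/M/I on L2; bus BusRdX Flush; mem=24
  op8 P2: store L3 := 30 → I/I/M on L3; bus BusRdX; mem=0
  op9 P0: store L2 := 41 → M/I/I on L2; bus BusRdX Flush; mem=64
  op10 P0: store L2 := 82 → M/I/I on L2; bus (none); mem=64
  op11 P1: load  L2 → S/S/I on L2; bus BusRd Flush; mem=82
  op12 P1: store L2 := 63 → I/M/I on L2; bus BusRdX; mem=82
  op13 P0: store L2 := 91 → M/I/I on L2; bus BusRdX Flush; mem=63
  op14 P0: load  L2 → M/I/I on L2; bus (none); mem=63
  op15 P0: store L3 := 80 → M/I/I on L3; bus BusRdX Flush; mem=30
  op16 P1: store L2 := 69 → I/M/I on L2; bus BusRdX Flush; mem=91
  op17 P0: store L2 := 52 → M/I/I on L2; bus BusRdX Flush; mem=69
  op18 P2: store L3 := 78 → I/I/M on L3; bus BusRdX Flush; mem=80
  op19 P2: store L2 := 55 → I/I/M on L2; bus BusRdX Flush; mem=52
  op20 P1: store L0 := 13 → I/M/I on L0; bus BusRdX; mem=60
  op21 P1: load  L1 → I/S/I on L1; bus BusRd; mem=10
  op22 P1: store L3 := 96 → I/M/I on L3; bus BusRdX Flush; mem=78
  op23 P1: store L2 := 75 → I/M/I on L2; bus BusRdX Flush; mem=55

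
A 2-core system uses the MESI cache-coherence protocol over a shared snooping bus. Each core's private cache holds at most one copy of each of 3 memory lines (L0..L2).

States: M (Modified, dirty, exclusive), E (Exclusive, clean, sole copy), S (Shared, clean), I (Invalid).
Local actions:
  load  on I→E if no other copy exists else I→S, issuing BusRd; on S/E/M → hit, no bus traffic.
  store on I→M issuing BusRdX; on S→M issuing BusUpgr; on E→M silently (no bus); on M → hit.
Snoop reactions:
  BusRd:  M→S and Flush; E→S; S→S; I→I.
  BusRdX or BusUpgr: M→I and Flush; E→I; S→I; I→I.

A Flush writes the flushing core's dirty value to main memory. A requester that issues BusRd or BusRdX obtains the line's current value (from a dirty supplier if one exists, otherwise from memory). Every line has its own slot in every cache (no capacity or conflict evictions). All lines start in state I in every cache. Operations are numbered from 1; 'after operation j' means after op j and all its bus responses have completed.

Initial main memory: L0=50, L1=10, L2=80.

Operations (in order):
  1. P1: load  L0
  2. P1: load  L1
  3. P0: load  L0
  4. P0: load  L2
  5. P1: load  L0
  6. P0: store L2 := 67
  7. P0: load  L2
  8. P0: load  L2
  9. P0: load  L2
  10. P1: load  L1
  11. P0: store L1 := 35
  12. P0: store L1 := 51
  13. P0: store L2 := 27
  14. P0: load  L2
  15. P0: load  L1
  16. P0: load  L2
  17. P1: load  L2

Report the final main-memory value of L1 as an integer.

memory[L1] = 10

[1] P1: load  L0 | P0:I, P1:E(50) | bus: BusRd
[2] P1: load  L1 | P0:I, P1:E(10) | bus: BusRd
[3] P0: load  L0 | P0:S(50), P1:S(50) | bus: BusRd
[4] P0: load  L2 | P0:E(80), P1:I | bus: BusRd
[5] P1: load  L0 | P0:S(50), P1:S(50) | bus: none
[6] P0: store L2 := 67 | P0:M(67), P1:I | bus: none
[7] P0: load  L2 | P0:M(67), P1:I | bus: none
[8] P0: load  L2 | P0:M(67), P1:I | bus: none
[9] P0: load  L2 | P0:M(67), P1:I | bus: none
[10] P1: load  L1 | P0:I, P1:E(10) | bus: none
[11] P0: store L1 := 35 | P0:M(35), P1:I | bus: BusRdX
[12] P0: store L1 := 51 | P0:M(51), P1:I | bus: none
[13] P0: store L2 := 27 | P0:M(27), P1:I | bus: none
[14] P0: load  L2 | P0:M(27), P1:I | bus: none
[15] P0: load  L1 | P0:M(51), P1:I | bus: none
[16] P0: load  L2 | P0:M(27), P1:I | bus: none
[17] P1: load  L2 | P0:S(27), P1:S(27) | bus: BusRd,Flush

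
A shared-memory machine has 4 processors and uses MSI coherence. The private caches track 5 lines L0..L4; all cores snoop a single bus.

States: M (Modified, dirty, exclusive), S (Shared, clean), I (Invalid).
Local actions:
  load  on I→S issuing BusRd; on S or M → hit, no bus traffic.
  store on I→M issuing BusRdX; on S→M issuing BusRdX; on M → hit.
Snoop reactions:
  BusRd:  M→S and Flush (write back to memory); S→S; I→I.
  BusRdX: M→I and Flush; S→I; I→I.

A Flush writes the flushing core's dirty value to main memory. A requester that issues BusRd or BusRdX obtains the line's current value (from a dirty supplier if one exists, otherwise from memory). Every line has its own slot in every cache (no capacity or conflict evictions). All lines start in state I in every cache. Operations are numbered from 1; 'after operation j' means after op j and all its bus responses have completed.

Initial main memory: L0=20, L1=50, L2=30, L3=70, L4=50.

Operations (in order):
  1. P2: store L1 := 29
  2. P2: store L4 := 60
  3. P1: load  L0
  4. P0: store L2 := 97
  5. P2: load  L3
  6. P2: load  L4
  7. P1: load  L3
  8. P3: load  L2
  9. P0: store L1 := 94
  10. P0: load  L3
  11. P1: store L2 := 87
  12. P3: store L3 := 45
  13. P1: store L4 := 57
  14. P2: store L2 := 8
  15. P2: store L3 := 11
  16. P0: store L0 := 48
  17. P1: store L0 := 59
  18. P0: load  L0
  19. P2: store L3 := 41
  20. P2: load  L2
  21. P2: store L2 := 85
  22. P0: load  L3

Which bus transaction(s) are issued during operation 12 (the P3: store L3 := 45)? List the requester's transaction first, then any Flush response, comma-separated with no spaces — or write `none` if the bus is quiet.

step 1: P2: store L1 := 29  ⟶  IIMI  (L1)  txn=BusRdX  M[L1]=50
step 2: P2: store L4 := 60  ⟶  IIMI  (L4)  txn=BusRdX  M[L4]=50
step 3: P1: load  L0  ⟶  ISII  (L0)  txn=BusRd  M[L0]=20
step 4: P0: store L2 := 97  ⟶  MIII  (L2)  txn=BusRdX  M[L2]=30
step 5: P2: load  L3  ⟶  IISI  (L3)  txn=BusRd  M[L3]=70
step 6: P2: load  L4  ⟶  IIMI  (L4)  txn=∅  M[L4]=50
step 7: P1: load  L3  ⟶  ISSI  (L3)  txn=BusRd  M[L3]=70
step 8: P3: load  L2  ⟶  SIIS  (L2)  txn=BusRd+Flush  M[L2]=97
step 9: P0: store L1 := 94  ⟶  MIII  (L1)  txn=BusRdX+Flush  M[L1]=29
step 10: P0: load  L3  ⟶  SSSI  (L3)  txn=BusRd  M[L3]=70
step 11: P1: store L2 := 87  ⟶  IMII  (L2)  txn=BusRdX  M[L2]=97
step 12: P3: store L3 := 45  ⟶  IIIM  (L3)  txn=BusRdX  M[L3]=70
step 13: P1: store L4 := 57  ⟶  IMII  (L4)  txn=BusRdX+Flush  M[L4]=60
step 14: P2: store L2 := 8  ⟶  IIMI  (L2)  txn=BusRdX+Flush  M[L2]=87
step 15: P2: store L3 := 11  ⟶  IIMI  (L3)  txn=BusRdX+Flush  M[L3]=45
step 16: P0: store L0 := 48  ⟶  MIII  (L0)  txn=BusRdX  M[L0]=20
step 17: P1: store L0 := 59  ⟶  IMII  (L0)  txn=BusRdX+Flush  M[L0]=48
step 18: P0: load  L0  ⟶  SSII  (L0)  txn=BusRd+Flush  M[L0]=59
step 19: P2: store L3 := 41  ⟶  IIMI  (L3)  txn=∅  M[L3]=45
step 20: P2: load  L2  ⟶  IIMI  (L2)  txn=∅  M[L2]=87
step 21: P2: store L2 := 85  ⟶  IIMI  (L2)  txn=∅  M[L2]=87
step 22: P0: load  L3  ⟶  SISI  (L3)  txn=BusRd+Flush  M[L3]=41

bus = BusRdX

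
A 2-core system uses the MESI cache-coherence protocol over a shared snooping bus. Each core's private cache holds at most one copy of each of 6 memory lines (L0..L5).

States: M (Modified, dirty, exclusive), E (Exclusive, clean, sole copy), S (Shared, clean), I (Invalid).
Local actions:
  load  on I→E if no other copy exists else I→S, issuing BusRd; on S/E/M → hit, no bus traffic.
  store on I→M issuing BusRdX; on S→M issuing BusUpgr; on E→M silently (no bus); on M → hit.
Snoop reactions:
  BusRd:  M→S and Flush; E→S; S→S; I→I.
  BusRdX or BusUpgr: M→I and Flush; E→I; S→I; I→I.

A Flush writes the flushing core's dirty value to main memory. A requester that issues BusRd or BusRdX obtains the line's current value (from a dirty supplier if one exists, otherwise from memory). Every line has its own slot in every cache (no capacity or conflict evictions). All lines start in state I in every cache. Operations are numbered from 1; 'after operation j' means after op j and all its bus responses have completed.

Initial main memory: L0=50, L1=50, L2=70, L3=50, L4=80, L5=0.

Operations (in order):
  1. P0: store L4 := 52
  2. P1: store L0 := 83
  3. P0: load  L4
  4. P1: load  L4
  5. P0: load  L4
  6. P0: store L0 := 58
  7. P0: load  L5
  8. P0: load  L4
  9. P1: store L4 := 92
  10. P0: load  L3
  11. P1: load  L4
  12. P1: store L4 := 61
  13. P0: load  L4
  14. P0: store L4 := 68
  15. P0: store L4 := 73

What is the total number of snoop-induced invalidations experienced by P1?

invalidations = 2

step 1: P0: store L4 := 52  ⟶  MI  (L4)  txn=BusRdX  M[L4]=80
step 2: P1: store L0 := 83  ⟶  IM  (L0)  txn=BusRdX  M[L0]=50
step 3: P0: load  L4  ⟶  MI  (L4)  txn=∅  M[L4]=80
step 4: P1: load  L4  ⟶  SS  (L4)  txn=BusRd+Flush  M[L4]=52
step 5: P0: load  L4  ⟶  SS  (L4)  txn=∅  M[L4]=52
step 6: P0: store L0 := 58  ⟶  MI  (L0)  txn=BusRdX+Flush  M[L0]=83
step 7: P0: load  L5  ⟶  EI  (L5)  txn=BusRd  M[L5]=0
step 8: P0: load  L4  ⟶  SS  (L4)  txn=∅  M[L4]=52
step 9: P1: store L4 := 92  ⟶  IM  (L4)  txn=BusUpgr  M[L4]=52
step 10: P0: load  L3  ⟶  EI  (L3)  txn=BusRd  M[L3]=50
step 11: P1: load  L4  ⟶  IM  (L4)  txn=∅  M[L4]=52
step 12: P1: store L4 := 61  ⟶  IM  (L4)  txn=∅  M[L4]=52
step 13: P0: load  L4  ⟶  SS  (L4)  txn=BusRd+Flush  M[L4]=61
step 14: P0: store L4 := 68  ⟶  MI  (L4)  txn=BusUpgr  M[L4]=61
step 15: P0: store L4 := 73  ⟶  MI  (L4)  txn=∅  M[L4]=61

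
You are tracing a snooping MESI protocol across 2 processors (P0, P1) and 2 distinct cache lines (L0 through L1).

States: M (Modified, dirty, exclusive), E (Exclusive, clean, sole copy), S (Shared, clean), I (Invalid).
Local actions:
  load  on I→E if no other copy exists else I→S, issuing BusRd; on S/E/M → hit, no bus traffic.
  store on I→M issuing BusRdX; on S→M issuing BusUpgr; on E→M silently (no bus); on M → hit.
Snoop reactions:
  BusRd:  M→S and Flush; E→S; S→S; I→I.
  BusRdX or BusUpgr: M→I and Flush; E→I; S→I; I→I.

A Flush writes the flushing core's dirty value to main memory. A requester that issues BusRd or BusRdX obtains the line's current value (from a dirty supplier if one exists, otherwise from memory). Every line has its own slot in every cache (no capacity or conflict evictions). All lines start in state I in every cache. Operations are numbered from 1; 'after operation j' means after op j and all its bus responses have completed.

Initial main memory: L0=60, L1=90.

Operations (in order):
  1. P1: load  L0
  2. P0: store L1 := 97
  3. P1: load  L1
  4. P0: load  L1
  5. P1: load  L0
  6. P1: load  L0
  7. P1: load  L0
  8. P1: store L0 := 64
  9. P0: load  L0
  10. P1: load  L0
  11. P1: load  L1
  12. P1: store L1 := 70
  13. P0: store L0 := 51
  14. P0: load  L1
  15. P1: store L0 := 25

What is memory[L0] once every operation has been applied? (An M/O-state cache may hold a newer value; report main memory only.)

step 1: P1: load  L0  ⟶  IE  (L0)  txn=BusRd  M[L0]=60
step 2: P0: store L1 := 97  ⟶  MI  (L1)  txn=BusRdX  M[L1]=90
step 3: P1: load  L1  ⟶  SS  (L1)  txn=BusRd+Flush  M[L1]=97
step 4: P0: load  L1  ⟶  SS  (L1)  txn=∅  M[L1]=97
step 5: P1: load  L0  ⟶  IE  (L0)  txn=∅  M[L0]=60
step 6: P1: load  L0  ⟶  IE  (L0)  txn=∅  M[L0]=60
step 7: P1: load  L0  ⟶  IE  (L0)  txn=∅  M[L0]=60
step 8: P1: store L0 := 64  ⟶  IM  (L0)  txn=∅  M[L0]=60
step 9: P0: load  L0  ⟶  SS  (L0)  txn=BusRd+Flush  M[L0]=64
step 10: P1: load  L0  ⟶  SS  (L0)  txn=∅  M[L0]=64
step 11: P1: load  L1  ⟶  SS  (L1)  txn=∅  M[L1]=97
step 12: P1: store L1 := 70  ⟶  IM  (L1)  txn=BusUpgr  M[L1]=97
step 13: P0: store L0 := 51  ⟶  MI  (L0)  txn=BusUpgr  M[L0]=64
step 14: P0: load  L1  ⟶  SS  (L1)  txn=BusRd+Flush  M[L1]=70
step 15: P1: store L0 := 25  ⟶  IM  (L0)  txn=BusRdX+Flush  M[L0]=51

memory[L0] = 51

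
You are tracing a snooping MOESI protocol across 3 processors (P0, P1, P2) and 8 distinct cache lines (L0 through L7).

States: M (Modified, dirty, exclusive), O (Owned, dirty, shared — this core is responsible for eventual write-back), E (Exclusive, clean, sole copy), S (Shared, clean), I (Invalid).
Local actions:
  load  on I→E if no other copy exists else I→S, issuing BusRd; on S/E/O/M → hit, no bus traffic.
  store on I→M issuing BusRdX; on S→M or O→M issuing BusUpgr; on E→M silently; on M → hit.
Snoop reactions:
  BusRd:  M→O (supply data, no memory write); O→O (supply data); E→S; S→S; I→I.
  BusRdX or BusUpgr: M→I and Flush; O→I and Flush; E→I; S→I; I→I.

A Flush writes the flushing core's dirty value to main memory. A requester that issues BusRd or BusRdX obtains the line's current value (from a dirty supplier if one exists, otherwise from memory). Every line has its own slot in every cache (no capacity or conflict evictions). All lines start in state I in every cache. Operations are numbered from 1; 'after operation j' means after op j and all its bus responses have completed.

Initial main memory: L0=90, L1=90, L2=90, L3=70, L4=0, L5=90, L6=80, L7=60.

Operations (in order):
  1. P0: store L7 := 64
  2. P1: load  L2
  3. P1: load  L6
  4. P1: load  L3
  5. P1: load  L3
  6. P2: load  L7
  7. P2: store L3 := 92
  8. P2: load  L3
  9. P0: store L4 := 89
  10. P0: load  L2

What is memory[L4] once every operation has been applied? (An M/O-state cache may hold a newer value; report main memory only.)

memory[L4] = 0

step 1: P0: store L7 := 64  ⟶  MII  (L7)  txn=BusRdX  M[L7]=60
step 2: P1: load  L2  ⟶  IEI  (L2)  txn=BusRd  M[L2]=90
step 3: P1: load  L6  ⟶  IEI  (L6)  txn=BusRd  M[L6]=80
step 4: P1: load  L3  ⟶  IEI  (L3)  txn=BusRd  M[L3]=70
step 5: P1: load  L3  ⟶  IEI  (L3)  txn=∅  M[L3]=70
step 6: P2: load  L7  ⟶  OIS  (L7)  txn=BusRd  M[L7]=60
step 7: P2: store L3 := 92  ⟶  IIM  (L3)  txn=BusRdX  M[L3]=70
step 8: P2: load  L3  ⟶  IIM  (L3)  txn=∅  M[L3]=70
step 9: P0: store L4 := 89  ⟶  MII  (L4)  txn=BusRdX  M[L4]=0
step 10: P0: load  L2  ⟶  SSI  (L2)  txn=BusRd  M[L2]=90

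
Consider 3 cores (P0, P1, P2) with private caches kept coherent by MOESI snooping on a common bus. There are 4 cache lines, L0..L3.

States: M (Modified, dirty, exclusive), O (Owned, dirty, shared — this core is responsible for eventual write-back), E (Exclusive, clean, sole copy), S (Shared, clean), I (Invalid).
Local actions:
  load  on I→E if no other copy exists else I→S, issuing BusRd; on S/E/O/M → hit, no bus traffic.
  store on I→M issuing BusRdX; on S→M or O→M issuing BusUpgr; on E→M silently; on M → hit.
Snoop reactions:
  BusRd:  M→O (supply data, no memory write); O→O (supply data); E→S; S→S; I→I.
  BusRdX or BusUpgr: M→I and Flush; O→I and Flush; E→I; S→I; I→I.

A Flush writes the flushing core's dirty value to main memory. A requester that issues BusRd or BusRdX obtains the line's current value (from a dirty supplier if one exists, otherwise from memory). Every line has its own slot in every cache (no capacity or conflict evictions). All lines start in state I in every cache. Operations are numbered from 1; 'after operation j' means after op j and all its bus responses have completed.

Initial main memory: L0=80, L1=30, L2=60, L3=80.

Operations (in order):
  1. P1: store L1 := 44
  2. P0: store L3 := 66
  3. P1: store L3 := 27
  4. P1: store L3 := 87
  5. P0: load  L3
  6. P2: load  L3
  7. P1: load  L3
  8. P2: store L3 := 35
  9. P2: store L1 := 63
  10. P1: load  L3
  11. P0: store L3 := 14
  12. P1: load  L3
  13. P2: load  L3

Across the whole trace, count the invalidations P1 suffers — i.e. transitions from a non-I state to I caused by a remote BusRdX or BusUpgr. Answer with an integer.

invalidations = 3

step 1: P1: store L1 := 44  ⟶  IMI  (L1)  txn=BusRdX  M[L1]=30
step 2: P0: store L3 := 66  ⟶  MII  (L3)  txn=BusRdX  M[L3]=80
step 3: P1: store L3 := 27  ⟶  IMI  (L3)  txn=BusRdX+Flush  M[L3]=66
step 4: P1: store L3 := 87  ⟶  IMI  (L3)  txn=∅  M[L3]=66
step 5: P0: load  L3  ⟶  SOI  (L3)  txn=BusRd  M[L3]=66
step 6: P2: load  L3  ⟶  SOS  (L3)  txn=BusRd  M[L3]=66
step 7: P1: load  L3  ⟶  SOS  (L3)  txn=∅  M[L3]=66
step 8: P2: store L3 := 35  ⟶  IIM  (L3)  txn=BusUpgr+Flush  M[L3]=87
step 9: P2: store L1 := 63  ⟶  IIM  (L1)  txn=BusRdX+Flush  M[L1]=44
step 10: P1: load  L3  ⟶  ISO  (L3)  txn=BusRd  M[L3]=87
step 11: P0: store L3 := 14  ⟶  MII  (L3)  txn=BusRdX+Flush  M[L3]=35
step 12: P1: load  L3  ⟶  OSI  (L3)  txn=BusRd  M[L3]=35
step 13: P2: load  L3  ⟶  OSS  (L3)  txn=BusRd  M[L3]=35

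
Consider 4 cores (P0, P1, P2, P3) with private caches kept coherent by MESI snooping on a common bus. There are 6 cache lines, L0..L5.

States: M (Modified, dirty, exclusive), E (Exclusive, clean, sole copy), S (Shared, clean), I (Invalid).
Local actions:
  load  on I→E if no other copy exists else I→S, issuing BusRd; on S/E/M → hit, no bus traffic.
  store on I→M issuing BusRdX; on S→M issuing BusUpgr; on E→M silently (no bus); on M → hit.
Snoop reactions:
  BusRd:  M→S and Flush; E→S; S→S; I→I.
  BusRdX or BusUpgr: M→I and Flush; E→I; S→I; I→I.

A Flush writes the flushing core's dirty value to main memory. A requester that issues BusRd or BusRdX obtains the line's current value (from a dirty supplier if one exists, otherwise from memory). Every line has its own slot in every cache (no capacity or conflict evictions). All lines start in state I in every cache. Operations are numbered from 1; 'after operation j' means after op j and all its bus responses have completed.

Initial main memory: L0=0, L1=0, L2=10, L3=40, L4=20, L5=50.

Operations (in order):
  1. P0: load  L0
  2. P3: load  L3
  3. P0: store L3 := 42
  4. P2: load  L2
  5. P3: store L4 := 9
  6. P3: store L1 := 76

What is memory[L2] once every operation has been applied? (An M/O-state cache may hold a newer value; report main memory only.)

memory[L2] = 10

step 1: P0: load  L0  ⟶  EIII  (L0)  txn=BusRd  M[L0]=0
step 2: P3: load  L3  ⟶  IIIE  (L3)  txn=BusRd  M[L3]=40
step 3: P0: store L3 := 42  ⟶  MIII  (L3)  txn=BusRdX  M[L3]=40
step 4: P2: load  L2  ⟶  IIEI  (L2)  txn=BusRd  M[L2]=10
step 5: P3: store L4 := 9  ⟶  IIIM  (L4)  txn=BusRdX  M[L4]=20
step 6: P3: store L1 := 76  ⟶  IIIM  (L1)  txn=BusRdX  M[L1]=0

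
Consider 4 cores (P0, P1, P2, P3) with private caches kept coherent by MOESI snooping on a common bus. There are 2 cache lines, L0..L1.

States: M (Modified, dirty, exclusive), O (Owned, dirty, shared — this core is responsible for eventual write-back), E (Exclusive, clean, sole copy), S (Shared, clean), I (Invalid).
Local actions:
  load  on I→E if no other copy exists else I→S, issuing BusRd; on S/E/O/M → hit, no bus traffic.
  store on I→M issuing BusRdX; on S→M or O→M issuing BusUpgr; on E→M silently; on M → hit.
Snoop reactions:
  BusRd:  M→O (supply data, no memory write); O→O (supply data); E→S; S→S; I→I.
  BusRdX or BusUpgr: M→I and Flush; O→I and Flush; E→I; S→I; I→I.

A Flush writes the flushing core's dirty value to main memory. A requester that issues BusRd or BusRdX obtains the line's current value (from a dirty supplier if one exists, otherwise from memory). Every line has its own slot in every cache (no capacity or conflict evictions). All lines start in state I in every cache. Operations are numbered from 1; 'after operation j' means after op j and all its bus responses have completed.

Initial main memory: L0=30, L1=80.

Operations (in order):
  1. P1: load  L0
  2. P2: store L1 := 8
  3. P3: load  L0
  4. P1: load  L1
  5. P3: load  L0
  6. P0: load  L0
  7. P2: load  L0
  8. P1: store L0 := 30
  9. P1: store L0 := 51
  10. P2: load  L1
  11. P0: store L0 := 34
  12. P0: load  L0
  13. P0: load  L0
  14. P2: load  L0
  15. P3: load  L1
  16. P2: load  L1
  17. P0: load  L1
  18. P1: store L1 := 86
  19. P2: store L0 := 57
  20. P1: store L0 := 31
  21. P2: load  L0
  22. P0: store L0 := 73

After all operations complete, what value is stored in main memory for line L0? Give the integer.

memory[L0] = 31

[1] P1: load  L0 | P0:I, P1:E(30), P2:I, P3:I | bus: BusRd
[2] P2: store L1 := 8 | P0:I, P1:I, P2:M(8), P3:I | bus: BusRdX
[3] P3: load  L0 | P0:I, P1:S(30), P2:I, P3:S(30) | bus: BusRd
[4] P1: load  L1 | P0:I, P1:S(8), P2:O(8), P3:I | bus: BusRd
[5] P3: load  L0 | P0:I, P1:S(30), P2:I, P3:S(30) | bus: none
[6] P0: load  L0 | P0:S(30), P1:S(30), P2:I, P3:S(30) | bus: BusRd
[7] P2: load  L0 | P0:S(30), P1:S(30), P2:S(30), P3:S(30) | bus: BusRd
[8] P1: store L0 := 30 | P0:I, P1:M(30), P2:I, P3:I | bus: BusUpgr
[9] P1: store L0 := 51 | P0:I, P1:M(51), P2:I, P3:I | bus: none
[10] P2: load  L1 | P0:I, P1:S(8), P2:O(8), P3:I | bus: none
[11] P0: store L0 := 34 | P0:M(34), P1:I, P2:I, P3:I | bus: BusRdX,Flush
[12] P0: load  L0 | P0:M(34), P1:I, P2:I, P3:I | bus: none
[13] P0: load  L0 | P0:M(34), P1:I, P2:I, P3:I | bus: none
[14] P2: load  L0 | P0:O(34), P1:I, P2:S(34), P3:I | bus: BusRd
[15] P3: load  L1 | P0:I, P1:S(8), P2:O(8), P3:S(8) | bus: BusRd
[16] P2: load  L1 | P0:I, P1:S(8), P2:O(8), P3:S(8) | bus: none
[17] P0: load  L1 | P0:S(8), P1:S(8), P2:O(8), P3:S(8) | bus: BusRd
[18] P1: store L1 := 86 | P0:I, P1:M(86), P2:I, P3:I | bus: BusUpgr,Flush
[19] P2: store L0 := 57 | P0:I, P1:I, P2:M(57), P3:I | bus: BusUpgr,Flush
[20] P1: store L0 := 31 | P0:I, P1:M(31), P2:I, P3:I | bus: BusRdX,Flush
[21] P2: load  L0 | P0:I, P1:O(31), P2:S(31), P3:I | bus: BusRd
[22] P0: store L0 := 73 | P0:M(73), P1:I, P2:I, P3:I | bus: BusRdX,Flush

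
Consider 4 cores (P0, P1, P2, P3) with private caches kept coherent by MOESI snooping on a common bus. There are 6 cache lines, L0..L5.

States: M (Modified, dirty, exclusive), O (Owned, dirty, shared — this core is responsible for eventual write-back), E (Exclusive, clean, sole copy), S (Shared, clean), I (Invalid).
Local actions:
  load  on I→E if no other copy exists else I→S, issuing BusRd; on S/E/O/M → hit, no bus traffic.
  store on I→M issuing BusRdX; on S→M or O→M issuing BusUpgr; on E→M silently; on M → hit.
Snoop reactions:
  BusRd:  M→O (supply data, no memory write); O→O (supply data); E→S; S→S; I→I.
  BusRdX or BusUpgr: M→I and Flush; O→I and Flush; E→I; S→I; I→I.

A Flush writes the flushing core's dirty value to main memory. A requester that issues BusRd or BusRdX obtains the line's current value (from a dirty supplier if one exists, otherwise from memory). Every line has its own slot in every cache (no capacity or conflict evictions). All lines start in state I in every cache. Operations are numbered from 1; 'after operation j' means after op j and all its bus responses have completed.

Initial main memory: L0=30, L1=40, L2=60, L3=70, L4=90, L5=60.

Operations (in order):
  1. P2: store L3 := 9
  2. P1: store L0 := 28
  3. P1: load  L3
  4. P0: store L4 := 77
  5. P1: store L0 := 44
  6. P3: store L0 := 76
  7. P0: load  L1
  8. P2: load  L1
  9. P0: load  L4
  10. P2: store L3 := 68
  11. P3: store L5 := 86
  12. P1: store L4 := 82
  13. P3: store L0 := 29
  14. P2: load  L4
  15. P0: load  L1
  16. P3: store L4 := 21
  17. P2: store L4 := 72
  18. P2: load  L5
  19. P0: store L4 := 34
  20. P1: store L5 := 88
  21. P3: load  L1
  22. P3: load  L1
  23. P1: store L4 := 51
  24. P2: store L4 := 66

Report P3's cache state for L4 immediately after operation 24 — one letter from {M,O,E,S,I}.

state = I

[1] P2: store L3 := 9 | P0:I, P1:I, P2:M(9), P3:I | bus: BusRdX
[2] P1: store L0 := 28 | P0:I, P1:M(28), P2:I, P3:I | bus: BusRdX
[3] P1: load  L3 | P0:I, P1:S(9), P2:O(9), P3:I | bus: BusRd
[4] P0: store L4 := 77 | P0:M(77), P1:I, P2:I, P3:I | bus: BusRdX
[5] P1: store L0 := 44 | P0:I, P1:M(44), P2:I, P3:I | bus: none
[6] P3: store L0 := 76 | P0:I, P1:I, P2:I, P3:M(76) | bus: BusRdX,Flush
[7] P0: load  L1 | P0:E(40), P1:I, P2:I, P3:I | bus: BusRd
[8] P2: load  L1 | P0:S(40), P1:I, P2:S(40), P3:I | bus: BusRd
[9] P0: load  L4 | P0:M(77), P1:I, P2:I, P3:I | bus: none
[10] P2: store L3 := 68 | P0:I, P1:I, P2:M(68), P3:I | bus: BusUpgr
[11] P3: store L5 := 86 | P0:I, P1:I, P2:I, P3:M(86) | bus: BusRdX
[12] P1: store L4 := 82 | P0:I, P1:M(82), P2:I, P3:I | bus: BusRdX,Flush
[13] P3: store L0 := 29 | P0:I, P1:I, P2:I, P3:M(29) | bus: none
[14] P2: load  L4 | P0:I, P1:O(82), P2:S(82), P3:I | bus: BusRd
[15] P0: load  L1 | P0:S(40), P1:I, P2:S(40), P3:I | bus: none
[16] P3: store L4 := 21 | P0:I, P1:I, P2:I, P3:M(21) | bus: BusRdX,Flush
[17] P2: store L4 := 72 | P0:I, P1:I, P2:M(72), P3:I | bus: BusRdX,Flush
[18] P2: load  L5 | P0:I, P1:I, P2:S(86), P3:O(86) | bus: BusRd
[19] P0: store L4 := 34 | P0:M(34), P1:I, P2:I, P3:I | bus: BusRdX,Flush
[20] P1: store L5 := 88 | P0:I, P1:M(88), P2:I, P3:I | bus: BusRdX,Flush
[21] P3: load  L1 | P0:S(40), P1:I, P2:S(40), P3:S(40) | bus: BusRd
[22] P3: load  L1 | P0:S(40), P1:I, P2:S(40), P3:S(40) | bus: none
[23] P1: store L4 := 51 | P0:I, P1:M(51), P2:I, P3:I | bus: BusRdX,Flush
[24] P2: store L4 := 66 | P0:I, P1:I, P2:M(66), P3:I | bus: BusRdX,Flush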